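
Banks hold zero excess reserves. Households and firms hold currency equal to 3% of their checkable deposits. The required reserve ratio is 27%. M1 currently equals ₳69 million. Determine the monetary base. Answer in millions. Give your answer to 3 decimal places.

The money multiplier is m = (1 + c) / (rr + c) = (1 + 0.03) / (0.27 + 0.03) ≈ 3.433333.
MB = M / m = 69 / 3.433333 ≈ 20.0971 million.

₳20.097 million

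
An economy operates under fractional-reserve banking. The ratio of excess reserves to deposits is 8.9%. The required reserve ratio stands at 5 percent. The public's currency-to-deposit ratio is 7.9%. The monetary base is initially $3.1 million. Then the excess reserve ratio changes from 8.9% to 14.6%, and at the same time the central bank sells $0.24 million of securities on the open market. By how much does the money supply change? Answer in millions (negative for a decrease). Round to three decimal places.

Before: m₁ = (1 + 0.079) / (0.05 + 0.089 + 0.079) ≈ 4.94954, MB₁ = 3.1, so M₁ = 4.94954 × 3.1 ≈ 15.3436 million.
After: m₂ = (1 + 0.079) / (0.05 + 0.146 + 0.079) ≈ 3.92364, MB₂ = 3.1 − 0.24 = 2.86, so M₂ = 3.92364 × 2.86 ≈ 11.2216 million.
ΔM = M₂ − M₁ = 11.2216 − 15.3436 = -4.122 million.

-4.122 million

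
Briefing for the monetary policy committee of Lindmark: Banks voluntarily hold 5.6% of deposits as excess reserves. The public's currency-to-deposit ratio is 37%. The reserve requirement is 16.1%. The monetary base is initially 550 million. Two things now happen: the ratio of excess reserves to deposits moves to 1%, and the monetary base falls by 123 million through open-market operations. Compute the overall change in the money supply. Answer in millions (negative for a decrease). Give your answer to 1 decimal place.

-202.3 million

Before: m₁ = (1 + 0.37) / (0.161 + 0.056 + 0.37) ≈ 2.33390, MB₁ = 550, so M₁ = 2.33390 × 550 = 1283.645 million.
After: m₂ = (1 + 0.37) / (0.161 + 0.01 + 0.37) ≈ 2.53235, MB₂ = 550 − 123 = 427, so M₂ = 2.53235 × 427 ≈ 1081.3135 million.
ΔM = M₂ − M₁ = 1081.3135 − 1283.645 = -202.3315 million.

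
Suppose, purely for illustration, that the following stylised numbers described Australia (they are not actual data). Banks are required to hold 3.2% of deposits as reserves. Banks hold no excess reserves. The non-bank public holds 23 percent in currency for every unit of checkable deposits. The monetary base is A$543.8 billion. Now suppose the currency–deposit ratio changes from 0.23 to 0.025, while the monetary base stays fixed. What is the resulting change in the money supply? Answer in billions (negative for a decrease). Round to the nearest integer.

A$7226 billion

Initially m₁ = (1 + 0.23) / (0.032 + 0.23) ≈ 4.6947, so M₁ = 4.6947 × 543.8 ≈ 2552.9779 billion.
After the change m₂ = (1 + 0.025) / (0.032 + 0.025) ≈ 17.9825, so M₂ = 17.9825 × 543.8 = 9778.8835 billion.
ΔM = M₂ − M₁ = 9778.8835 − 2552.9779 = 7225.9056 billion.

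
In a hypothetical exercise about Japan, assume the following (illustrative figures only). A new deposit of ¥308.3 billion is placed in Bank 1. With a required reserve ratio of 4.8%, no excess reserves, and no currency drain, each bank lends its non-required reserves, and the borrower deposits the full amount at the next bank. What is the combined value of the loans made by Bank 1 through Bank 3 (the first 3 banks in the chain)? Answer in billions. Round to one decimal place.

Bank i lends (1 − rr)^i of the original deposit: Bank 1 lends 308.3·0.9520 = 293.5016, Bank 2 lends 308.3·0.9520² ≈ 279.4135, and so on.
Summing a geometric series: total = 308.3·[0.9520·(1 − 0.9520^3) / (1 − 0.9520)] ≈ 838.9168 billion.

¥838.9 billion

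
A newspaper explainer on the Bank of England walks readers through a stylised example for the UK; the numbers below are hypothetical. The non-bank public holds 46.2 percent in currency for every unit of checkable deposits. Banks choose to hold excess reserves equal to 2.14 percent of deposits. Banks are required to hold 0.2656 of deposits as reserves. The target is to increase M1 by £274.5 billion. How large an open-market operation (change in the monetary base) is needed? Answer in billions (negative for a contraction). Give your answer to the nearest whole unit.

The money multiplier is m = (1 + c) / (rr + e + c) = (1 + 0.462) / (0.2656 + 0.0214 + 0.462) ≈ 1.9519.
ΔMB = ΔM / m = (+274.5) / 1.9519 ≈ 140.6322 billion.

£141 billion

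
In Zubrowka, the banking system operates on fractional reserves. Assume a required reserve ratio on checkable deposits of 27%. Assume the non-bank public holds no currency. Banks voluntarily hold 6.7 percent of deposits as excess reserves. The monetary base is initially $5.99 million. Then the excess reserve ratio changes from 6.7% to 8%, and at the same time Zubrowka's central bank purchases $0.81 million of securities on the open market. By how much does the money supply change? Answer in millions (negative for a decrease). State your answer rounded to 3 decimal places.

$1.654 million

Before: m₁ = 1 / (0.27 + 0.067) ≈ 2.96736, MB₁ = 5.99, so M₁ = 2.96736 × 5.99 ≈ 17.7745 million.
After: m₂ = 1 / (0.27 + 0.08) ≈ 2.85714, MB₂ = 5.99 + 0.81 = 6.8, so M₂ = 2.85714 × 6.8 ≈ 19.4286 million.
ΔM = M₂ − M₁ = 19.4286 − 17.7745 = 1.6541 million.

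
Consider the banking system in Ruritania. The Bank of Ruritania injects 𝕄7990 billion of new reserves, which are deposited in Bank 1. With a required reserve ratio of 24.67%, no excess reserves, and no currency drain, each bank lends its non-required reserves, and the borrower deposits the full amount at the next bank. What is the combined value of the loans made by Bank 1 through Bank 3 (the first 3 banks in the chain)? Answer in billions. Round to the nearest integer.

Bank i lends (1 − rr)^i of the original deposit: Bank 1 lends 7990·0.7533 = 6018.8670, Bank 2 lends 7990·0.7533² ≈ 4534.0125, and so on.
Summing a geometric series: total = 7990·[0.7533·(1 − 0.7533^3) / (1 − 0.7533)] ≈ 13968.3511 billion.

𝕄13968 billion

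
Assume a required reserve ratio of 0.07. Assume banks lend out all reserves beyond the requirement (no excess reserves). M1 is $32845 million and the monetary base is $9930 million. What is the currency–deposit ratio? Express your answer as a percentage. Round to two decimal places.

33.30%

Using m = M/MB = 32845/9930 ≈ 3.307654. From m = (1 + c)/(c + rr + e), rearranging gives 1 + c = m·(c + rr + e), so c·(1 − m) = m·(rr + e) − 1.
Hence c = [m·(rr + e) − 1]/(1 − m) = [3.307654 × (0.07 + 0) − 1] / (1 − 3.307654) ≈ 0.333007.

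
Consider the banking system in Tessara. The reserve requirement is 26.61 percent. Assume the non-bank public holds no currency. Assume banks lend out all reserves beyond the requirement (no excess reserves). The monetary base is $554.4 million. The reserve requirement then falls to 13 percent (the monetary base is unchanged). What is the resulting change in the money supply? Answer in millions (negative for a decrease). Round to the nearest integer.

Initially m₁ = 1 / (0.2661) ≈ 3.7580, so M₁ = 3.7580 × 554.4 = 2083.4352 million.
After the change m₂ = 1 / (0.13) ≈ 7.6923, so M₂ = 7.6923 × 554.4 ≈ 4264.6111 million.
ΔM = M₂ − M₁ = 4264.6111 − 2083.4352 = 2181.1759 million.

$2181 million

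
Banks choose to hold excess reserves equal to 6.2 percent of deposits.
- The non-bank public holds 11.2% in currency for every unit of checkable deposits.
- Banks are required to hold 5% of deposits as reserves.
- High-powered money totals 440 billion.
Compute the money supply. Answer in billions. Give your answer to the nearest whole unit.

The money multiplier is m = (1 + c) / (rr + e + c) = (1 + 0.112) / (0.05 + 0.062 + 0.112) ≈ 4.9643.
So M = m × MB = 4.9643 × 440 = 2184.292 billion.

2184 billion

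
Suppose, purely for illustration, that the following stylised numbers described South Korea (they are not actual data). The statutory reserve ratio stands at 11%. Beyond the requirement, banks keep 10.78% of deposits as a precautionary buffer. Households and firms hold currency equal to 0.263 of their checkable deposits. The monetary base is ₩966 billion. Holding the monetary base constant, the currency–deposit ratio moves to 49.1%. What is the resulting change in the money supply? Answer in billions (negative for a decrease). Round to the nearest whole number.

-506 billion

Initially m₁ = (1 + 0.263) / (0.11 + 0.1078 + 0.263) ≈ 2.6269, so M₁ = 2.6269 × 966 = 2537.5854 billion.
After the change m₂ = (1 + 0.491) / (0.11 + 0.1078 + 0.491) ≈ 2.1036, so M₂ = 2.1036 × 966 = 2032.0776 billion.
ΔM = M₂ − M₁ = 2032.0776 − 2537.5854 = -505.5078 billion.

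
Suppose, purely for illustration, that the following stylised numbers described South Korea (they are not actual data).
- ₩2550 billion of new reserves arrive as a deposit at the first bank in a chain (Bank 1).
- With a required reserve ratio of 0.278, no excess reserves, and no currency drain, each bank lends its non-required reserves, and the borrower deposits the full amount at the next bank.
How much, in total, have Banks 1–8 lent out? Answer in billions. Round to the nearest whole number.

₩6134 billion

Bank i lends (1 − rr)^i of the original deposit: Bank 1 lends 2550·0.7220 = 1841.1000, Bank 2 lends 2550·0.7220² = 1329.2742, and so on.
Summing a geometric series: total = 2550·[0.7220·(1 − 0.7220^8) / (1 − 0.7220)] ≈ 6133.6379 billion.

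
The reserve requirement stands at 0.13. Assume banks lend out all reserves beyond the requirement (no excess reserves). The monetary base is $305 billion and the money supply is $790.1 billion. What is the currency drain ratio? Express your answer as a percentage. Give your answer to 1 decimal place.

41.7%

Using m = M/MB = 790.1/305 ≈ 2.590492. From m = (1 + c)/(c + rr + e), rearranging gives 1 + c = m·(c + rr + e), so c·(1 − m) = m·(rr + e) − 1.
Hence c = [m·(rr + e) − 1]/(1 − m) = [2.590492 × (0.13 + 0) − 1] / (1 − 2.590492) ≈ 0.417001.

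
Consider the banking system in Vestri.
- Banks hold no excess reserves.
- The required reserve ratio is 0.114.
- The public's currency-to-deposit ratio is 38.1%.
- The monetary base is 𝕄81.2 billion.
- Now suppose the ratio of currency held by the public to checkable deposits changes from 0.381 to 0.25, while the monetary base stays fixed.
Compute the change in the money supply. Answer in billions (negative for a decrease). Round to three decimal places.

𝕄52.306 billion

Initially m₁ = (1 + 0.381) / (0.114 + 0.381) ≈ 2.789899, so M₁ = 2.789899 × 81.2 ≈ 226.5398 billion.
After the change m₂ = (1 + 0.25) / (0.114 + 0.25) ≈ 3.434066, so M₂ = 3.434066 × 81.2 ≈ 278.8462 billion.
ΔM = M₂ − M₁ = 278.8462 − 226.5398 = 52.3064 billion.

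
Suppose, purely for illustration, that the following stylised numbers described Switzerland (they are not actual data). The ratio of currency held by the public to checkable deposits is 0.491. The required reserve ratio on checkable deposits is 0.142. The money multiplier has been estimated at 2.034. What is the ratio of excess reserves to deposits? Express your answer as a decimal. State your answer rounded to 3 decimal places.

0.100

Using m = 2.034. Since m = (1 + c)/(c + rr + e), the denominator satisfies c + rr + e = (1 + c)/m = (1 + 0.491) / 2.034 ≈ 0.733038.
With c = 0.491 and rr = 0.142, the ratio of excess reserves to deposits is 0.733038 − 0.491 − 0.142 = 0.100038.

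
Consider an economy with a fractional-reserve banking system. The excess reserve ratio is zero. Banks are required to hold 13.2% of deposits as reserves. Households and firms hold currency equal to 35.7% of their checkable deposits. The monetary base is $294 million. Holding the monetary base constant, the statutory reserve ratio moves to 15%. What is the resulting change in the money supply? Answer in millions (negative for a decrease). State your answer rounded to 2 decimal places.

Initially m₁ = (1 + 0.357) / (0.132 + 0.357) ≈ 2.775051, so M₁ = 2.775051 × 294 ≈ 815.865 million.
After the change m₂ = (1 + 0.357) / (0.15 + 0.357) ≈ 2.676529, so M₂ = 2.676529 × 294 ≈ 786.8995 million.
ΔM = M₂ − M₁ = 786.8995 − 815.865 = -28.9655 million.

-28.97 million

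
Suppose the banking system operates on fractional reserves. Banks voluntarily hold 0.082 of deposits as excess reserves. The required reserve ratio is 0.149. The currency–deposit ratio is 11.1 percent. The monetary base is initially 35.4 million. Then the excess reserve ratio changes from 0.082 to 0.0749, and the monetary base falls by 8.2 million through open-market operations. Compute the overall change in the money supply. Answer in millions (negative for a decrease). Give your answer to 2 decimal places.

Before: m₁ = (1 + 0.111) / (0.149 + 0.082 + 0.111) ≈ 3.24854, MB₁ = 35.4, so M₁ = 3.24854 × 35.4 ≈ 114.9983 million.
After: m₂ = (1 + 0.111) / (0.149 + 0.0749 + 0.111) ≈ 3.31741, MB₂ = 35.4 − 8.2 = 27.2, so M₂ = 3.31741 × 27.2 ≈ 90.2336 million.
ΔM = M₂ − M₁ = 90.2336 − 114.9983 = -24.7647 million.

-24.76 million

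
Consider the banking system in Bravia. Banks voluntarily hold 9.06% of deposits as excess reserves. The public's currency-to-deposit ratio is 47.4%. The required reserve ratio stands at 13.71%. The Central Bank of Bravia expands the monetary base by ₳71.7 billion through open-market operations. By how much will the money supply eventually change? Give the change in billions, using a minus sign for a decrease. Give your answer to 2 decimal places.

The money multiplier is m = (1 + c) / (rr + e + c) = (1 + 0.474) / (0.1371 + 0.0906 + 0.474) ≈ 2.10061.
The purchase adds 71.7 billion of base, so ΔM = m × ΔMB = 2.10061 × (+71.7) ≈ 150.6137 billion.

₳150.61 billion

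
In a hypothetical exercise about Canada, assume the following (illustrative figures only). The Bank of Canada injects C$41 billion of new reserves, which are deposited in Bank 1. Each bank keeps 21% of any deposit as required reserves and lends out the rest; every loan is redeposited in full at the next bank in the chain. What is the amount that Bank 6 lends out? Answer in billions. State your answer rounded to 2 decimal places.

Each bank lends a fraction (1 − rr) = 0.7900 of the deposit it receives, so Bank 6 receives 41·0.7900^5 and lends 41·0.7900^6 ≈ 9.9666 billion.

C$9.97 billion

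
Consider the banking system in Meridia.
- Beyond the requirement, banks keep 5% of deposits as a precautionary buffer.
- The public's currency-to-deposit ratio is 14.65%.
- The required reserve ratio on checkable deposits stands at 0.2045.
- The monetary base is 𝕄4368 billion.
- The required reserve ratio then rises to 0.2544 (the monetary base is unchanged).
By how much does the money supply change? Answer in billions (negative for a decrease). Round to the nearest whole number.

Initially m₁ = (1 + 0.1465) / (0.2045 + 0.05 + 0.1465) ≈ 2.85910, so M₁ = 2.85910 × 4368 = 12488.5488 billion.
After the change m₂ = (1 + 0.1465) / (0.2544 + 0.05 + 0.1465) ≈ 2.54269, so M₂ = 2.54269 × 4368 ≈ 11106.4699 billion.
ΔM = M₂ − M₁ = 11106.4699 − 12488.5488 = -1382.0789 billion.

-1382 billion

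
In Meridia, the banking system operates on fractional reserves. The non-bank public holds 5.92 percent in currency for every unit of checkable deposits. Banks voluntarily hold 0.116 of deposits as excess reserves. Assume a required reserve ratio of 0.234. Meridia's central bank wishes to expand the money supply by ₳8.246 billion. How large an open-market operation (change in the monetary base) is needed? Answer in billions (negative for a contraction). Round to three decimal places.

The money multiplier is m = (1 + c) / (rr + e + c) = (1 + 0.0592) / (0.234 + 0.116 + 0.0592) ≈ 2.58847.
ΔMB = ΔM / m = (+8.246) / 2.58847 ≈ 3.1857 billion.

₳3.186 billion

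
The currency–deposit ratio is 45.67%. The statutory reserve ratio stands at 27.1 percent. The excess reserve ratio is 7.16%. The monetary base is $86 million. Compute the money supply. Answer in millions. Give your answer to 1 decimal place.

The money multiplier is m = (1 + c) / (rr + e + c) = (1 + 0.4567) / (0.271 + 0.0716 + 0.4567) ≈ 1.8225.
So M = m × MB = 1.8225 × 86 = 156.735 million.

$156.7 million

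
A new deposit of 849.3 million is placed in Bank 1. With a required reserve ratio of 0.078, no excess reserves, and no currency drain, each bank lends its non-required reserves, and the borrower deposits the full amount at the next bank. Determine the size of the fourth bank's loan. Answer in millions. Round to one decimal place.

613.7 million

Each bank lends a fraction (1 − rr) = 0.9220 of the deposit it receives, so Bank 4 receives 849.3·0.9220^3 and lends 849.3·0.9220^4 ≈ 613.7405 million.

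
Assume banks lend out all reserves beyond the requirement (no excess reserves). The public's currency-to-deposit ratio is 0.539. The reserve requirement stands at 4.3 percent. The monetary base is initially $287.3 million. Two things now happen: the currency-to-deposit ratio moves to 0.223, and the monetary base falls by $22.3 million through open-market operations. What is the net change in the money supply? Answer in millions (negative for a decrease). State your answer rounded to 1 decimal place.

$458.7 million

Before: m₁ = (1 + 0.539) / (0.043 + 0.539) ≈ 2.64433, MB₁ = 287.3, so M₁ = 2.64433 × 287.3 ≈ 759.716 million.
After: m₂ = (1 + 0.223) / (0.043 + 0.223) ≈ 4.59774, MB₂ = 287.3 − 22.3 = 265, so M₂ = 4.59774 × 265 = 1218.4011 million.
ΔM = M₂ − M₁ = 1218.4011 − 759.716 = 458.6851 million.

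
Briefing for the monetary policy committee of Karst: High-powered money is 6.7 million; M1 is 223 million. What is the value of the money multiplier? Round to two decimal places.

33.28

The money multiplier is m = M / MB = 223 / 6.7 ≈ 33.28358.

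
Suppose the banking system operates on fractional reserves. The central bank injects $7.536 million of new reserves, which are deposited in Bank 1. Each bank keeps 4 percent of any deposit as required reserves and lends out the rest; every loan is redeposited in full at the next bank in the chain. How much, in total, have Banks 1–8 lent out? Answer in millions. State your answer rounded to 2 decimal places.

$50.39 million

Bank i lends (1 − rr)^i of the original deposit: Bank 1 lends 7.536·0.9600 ≈ 7.2346, Bank 2 lends 7.536·0.9600² ≈ 6.9452, and so on.
Summing a geometric series: total = 7.536·[0.9600·(1 − 0.9600^8) / (1 − 0.9600)] ≈ 50.3906 million.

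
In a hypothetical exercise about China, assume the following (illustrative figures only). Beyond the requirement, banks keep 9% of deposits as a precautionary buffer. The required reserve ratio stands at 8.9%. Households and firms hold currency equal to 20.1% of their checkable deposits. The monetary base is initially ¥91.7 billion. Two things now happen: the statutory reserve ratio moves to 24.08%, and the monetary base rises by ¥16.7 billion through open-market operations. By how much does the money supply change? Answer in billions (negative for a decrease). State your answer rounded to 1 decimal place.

-45.0 billion

Before: m₁ = (1 + 0.201) / (0.089 + 0.09 + 0.201) ≈ 3.16053, MB₁ = 91.7, so M₁ = 3.16053 × 91.7 ≈ 289.8206 billion.
After: m₂ = (1 + 0.201) / (0.2408 + 0.09 + 0.201) ≈ 2.25837, MB₂ = 91.7 + 16.7 = 108.4, so M₂ = 2.25837 × 108.4 ≈ 244.8073 billion.
ΔM = M₂ − M₁ = 244.8073 − 289.8206 = -45.0133 billion.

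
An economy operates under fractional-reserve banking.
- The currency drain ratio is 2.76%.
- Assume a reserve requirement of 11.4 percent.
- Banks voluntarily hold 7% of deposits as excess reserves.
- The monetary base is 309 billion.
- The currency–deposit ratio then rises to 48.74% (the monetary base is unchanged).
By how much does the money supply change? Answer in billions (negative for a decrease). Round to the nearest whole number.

-816 billion

Initially m₁ = (1 + 0.0276) / (0.114 + 0.07 + 0.0276) ≈ 4.8563, so M₁ = 4.8563 × 309 = 1500.5967 billion.
After the change m₂ = (1 + 0.4874) / (0.114 + 0.07 + 0.4874) ≈ 2.2154, so M₂ = 2.2154 × 309 = 684.5586 billion.
ΔM = M₂ − M₁ = 684.5586 − 1500.5967 = -816.0381 billion.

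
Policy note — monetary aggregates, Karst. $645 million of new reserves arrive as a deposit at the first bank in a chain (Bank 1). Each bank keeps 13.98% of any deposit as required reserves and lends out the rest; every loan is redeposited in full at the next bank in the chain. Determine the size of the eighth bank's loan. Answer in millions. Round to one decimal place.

$193.4 million

Each bank lends a fraction (1 − rr) = 0.8602 of the deposit it receives, so Bank 8 receives 645·0.8602^7 and lends 645·0.8602^8 ≈ 193.3549 million.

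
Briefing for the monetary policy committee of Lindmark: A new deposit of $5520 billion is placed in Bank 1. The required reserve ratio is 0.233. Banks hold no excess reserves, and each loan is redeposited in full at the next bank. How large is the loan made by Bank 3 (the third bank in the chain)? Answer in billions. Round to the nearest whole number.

$2491 billion

Each bank lends a fraction (1 − rr) = 0.7670 of the deposit it receives, so Bank 3 receives 5520·0.7670^2 and lends 5520·0.7670^3 ≈ 2490.7215 billion.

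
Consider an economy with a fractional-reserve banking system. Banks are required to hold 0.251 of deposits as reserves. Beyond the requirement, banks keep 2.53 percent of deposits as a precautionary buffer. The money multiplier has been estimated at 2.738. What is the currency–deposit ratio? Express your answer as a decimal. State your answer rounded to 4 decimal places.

0.1401

Using m = 2.738. From m = (1 + c)/(c + rr + e), rearranging gives 1 + c = m·(c + rr + e), so c·(1 − m) = m·(rr + e) − 1.
Hence c = [m·(rr + e) − 1]/(1 − m) = [2.738 × (0.251 + 0.0253) − 1] / (1 − 2.738) ≈ 0.140098.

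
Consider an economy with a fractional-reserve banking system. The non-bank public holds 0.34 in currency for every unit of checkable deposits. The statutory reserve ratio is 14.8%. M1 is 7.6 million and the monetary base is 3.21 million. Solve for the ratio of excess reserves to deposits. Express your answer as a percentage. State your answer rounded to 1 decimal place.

7.8%

Using m = M/MB = 7.6/3.21 ≈ 2.367601. Since m = (1 + c)/(c + rr + e), the denominator satisfies c + rr + e = (1 + c)/m = (1 + 0.34) / 2.367601 ≈ 0.565974.
With c = 0.34 and rr = 0.148, the ratio of excess reserves to deposits is 0.565974 − 0.34 − 0.148 = 0.077974.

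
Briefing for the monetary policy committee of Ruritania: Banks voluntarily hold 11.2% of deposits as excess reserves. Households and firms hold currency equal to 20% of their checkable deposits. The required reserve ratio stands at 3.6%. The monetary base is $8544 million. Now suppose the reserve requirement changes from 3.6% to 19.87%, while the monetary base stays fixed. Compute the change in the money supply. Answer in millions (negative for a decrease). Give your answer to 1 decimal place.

-9386.1 million

Initially m₁ = (1 + 0.2) / (0.036 + 0.112 + 0.2) ≈ 3.448276, so M₁ = 3.448276 × 8544 ≈ 29462.0701 million.
After the change m₂ = (1 + 0.2) / (0.1987 + 0.112 + 0.2) ≈ 2.349716, so M₂ = 2.349716 × 8544 ≈ 20075.9735 million.
ΔM = M₂ − M₁ = 20075.9735 − 29462.0701 = -9386.0966 million.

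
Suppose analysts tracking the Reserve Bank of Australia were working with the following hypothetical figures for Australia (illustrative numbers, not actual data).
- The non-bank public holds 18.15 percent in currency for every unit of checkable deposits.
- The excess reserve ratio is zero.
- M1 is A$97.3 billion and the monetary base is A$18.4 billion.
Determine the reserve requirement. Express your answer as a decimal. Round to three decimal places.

0.042

Using m = M/MB = 97.3/18.4 ≈ 5.288043. Since m = (1 + c)/(c + rr + e), the denominator satisfies c + rr + e = (1 + c)/m = (1 + 0.1815) / 5.288043 ≈ 0.223429.
With c = 0.1815 and e = 0, the reserve requirement is 0.223429 − 0.1815 − 0 = 0.041929.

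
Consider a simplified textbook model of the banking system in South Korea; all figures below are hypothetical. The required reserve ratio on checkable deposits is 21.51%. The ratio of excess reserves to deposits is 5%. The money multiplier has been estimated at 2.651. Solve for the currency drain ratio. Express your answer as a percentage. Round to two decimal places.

18.00%

Using m = 2.651. From m = (1 + c)/(c + rr + e), rearranging gives 1 + c = m·(c + rr + e), so c·(1 − m) = m·(rr + e) − 1.
Hence c = [m·(rr + e) − 1]/(1 − m) = [2.651 × (0.2151 + 0.05) − 1] / (1 − 2.651) ≈ 0.180024.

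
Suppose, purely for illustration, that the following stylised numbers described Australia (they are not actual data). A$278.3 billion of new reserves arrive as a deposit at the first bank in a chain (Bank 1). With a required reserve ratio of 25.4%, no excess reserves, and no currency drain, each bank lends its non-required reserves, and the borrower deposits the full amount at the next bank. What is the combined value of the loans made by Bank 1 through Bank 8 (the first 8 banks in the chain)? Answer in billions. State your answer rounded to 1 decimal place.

Bank i lends (1 − rr)^i of the original deposit: Bank 1 lends 278.3·0.7460 = 207.6118, Bank 2 lends 278.3·0.7460² ≈ 154.8784, and so on.
Summing a geometric series: total = 278.3·[0.7460·(1 − 0.7460^8) / (1 − 0.7460)] ≈ 738.9670 billion.

A$739.0 billion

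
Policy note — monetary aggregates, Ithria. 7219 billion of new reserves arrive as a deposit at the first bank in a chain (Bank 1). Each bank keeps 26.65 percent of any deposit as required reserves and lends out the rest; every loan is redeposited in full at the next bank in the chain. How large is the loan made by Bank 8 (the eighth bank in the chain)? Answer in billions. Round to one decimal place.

Each bank lends a fraction (1 − rr) = 0.7335 of the deposit it receives, so Bank 8 receives 7219·0.7335^7 and lends 7219·0.7335^8 ≈ 604.8922 billion.

604.9 billion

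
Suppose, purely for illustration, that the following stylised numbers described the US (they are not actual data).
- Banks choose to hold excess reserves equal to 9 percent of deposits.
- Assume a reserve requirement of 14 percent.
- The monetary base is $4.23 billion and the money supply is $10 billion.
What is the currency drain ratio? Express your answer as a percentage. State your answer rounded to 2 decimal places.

33.45%

Using m = M/MB = 10/4.23 ≈ 2.364066. From m = (1 + c)/(c + rr + e), rearranging gives 1 + c = m·(c + rr + e), so c·(1 − m) = m·(rr + e) − 1.
Hence c = [m·(rr + e) − 1]/(1 − m) = [2.364066 × (0.14 + 0.09) − 1] / (1 − 2.364066) ≈ 0.334489.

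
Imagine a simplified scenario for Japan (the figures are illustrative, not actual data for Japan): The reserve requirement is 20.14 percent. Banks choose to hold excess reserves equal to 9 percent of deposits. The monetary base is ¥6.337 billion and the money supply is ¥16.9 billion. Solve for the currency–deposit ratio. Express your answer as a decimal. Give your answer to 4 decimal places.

Using m = M/MB = 16.9/6.337 ≈ 2.666877. From m = (1 + c)/(c + rr + e), rearranging gives 1 + c = m·(c + rr + e), so c·(1 − m) = m·(rr + e) − 1.
Hence c = [m·(rr + e) − 1]/(1 − m) = [2.666877 × (0.2014 + 0.09) − 1] / (1 − 2.666877) ≈ 0.133706.

0.1337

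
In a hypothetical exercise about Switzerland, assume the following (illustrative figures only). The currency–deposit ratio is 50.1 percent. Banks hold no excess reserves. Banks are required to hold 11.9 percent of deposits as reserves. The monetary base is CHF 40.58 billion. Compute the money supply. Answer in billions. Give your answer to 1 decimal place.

CHF 98.2 billion

The money multiplier is m = (1 + c) / (rr + c) = (1 + 0.501) / (0.119 + 0.501) ≈ 2.4210.
So M = m × MB = 2.4210 × 40.58 ≈ 98.2442 billion.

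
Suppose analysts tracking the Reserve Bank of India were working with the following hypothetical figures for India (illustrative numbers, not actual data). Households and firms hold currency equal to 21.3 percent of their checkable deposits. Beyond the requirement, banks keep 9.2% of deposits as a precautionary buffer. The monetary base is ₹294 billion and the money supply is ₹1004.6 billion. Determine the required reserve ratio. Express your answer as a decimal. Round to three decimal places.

0.050

Using m = M/MB = 1004.6/294 ≈ 3.417007. Since m = (1 + c)/(c + rr + e), the denominator satisfies c + rr + e = (1 + c)/m = (1 + 0.213) / 3.417007 ≈ 0.354989.
With c = 0.213 and e = 0.092, the required reserve ratio is 0.354989 − 0.213 − 0.092 = 0.049989.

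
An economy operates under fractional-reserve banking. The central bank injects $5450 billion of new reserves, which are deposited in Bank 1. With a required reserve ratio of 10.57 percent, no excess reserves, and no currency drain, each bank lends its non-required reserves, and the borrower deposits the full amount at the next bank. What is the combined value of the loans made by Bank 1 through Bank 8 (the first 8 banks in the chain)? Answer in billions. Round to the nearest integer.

Bank i lends (1 − rr)^i of the original deposit: Bank 1 lends 5450·0.8943 = 4873.9350, Bank 2 lends 5450·0.8943² ≈ 4358.7601, and so on.
Summing a geometric series: total = 5450·[0.8943·(1 − 0.8943^8) / (1 − 0.8943)] ≈ 27245.4231 billion.

$27245 billion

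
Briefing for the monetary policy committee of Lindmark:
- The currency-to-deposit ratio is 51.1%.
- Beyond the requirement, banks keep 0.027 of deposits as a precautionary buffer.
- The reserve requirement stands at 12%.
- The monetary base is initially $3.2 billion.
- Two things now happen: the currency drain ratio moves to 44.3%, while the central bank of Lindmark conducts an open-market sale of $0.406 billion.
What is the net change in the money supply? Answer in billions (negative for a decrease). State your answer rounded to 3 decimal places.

-0.515 billion

Before: m₁ = (1 + 0.511) / (0.12 + 0.027 + 0.511) ≈ 2.29635, MB₁ = 3.2, so M₁ = 2.29635 × 3.2 ≈ 7.3483 billion.
After: m₂ = (1 + 0.443) / (0.12 + 0.027 + 0.443) ≈ 2.44576, MB₂ = 3.2 − 0.406 = 2.794, so M₂ = 2.44576 × 2.794 ≈ 6.8335 billion.
ΔM = M₂ − M₁ = 6.8335 − 7.3483 = -0.5148 billion.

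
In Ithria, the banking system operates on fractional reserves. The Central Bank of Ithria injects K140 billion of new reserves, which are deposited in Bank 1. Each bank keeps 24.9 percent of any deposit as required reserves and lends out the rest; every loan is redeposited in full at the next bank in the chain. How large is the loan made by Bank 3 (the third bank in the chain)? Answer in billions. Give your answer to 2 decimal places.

Each bank lends a fraction (1 − rr) = 0.7510 of the deposit it receives, so Bank 3 receives 140·0.7510^2 and lends 140·0.7510^3 ≈ 59.2991 billion.

K59.30 billion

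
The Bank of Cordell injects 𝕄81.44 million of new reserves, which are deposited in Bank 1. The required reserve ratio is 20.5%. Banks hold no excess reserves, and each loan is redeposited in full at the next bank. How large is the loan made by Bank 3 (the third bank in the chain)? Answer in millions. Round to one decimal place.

𝕄40.9 million

Each bank lends a fraction (1 − rr) = 0.7950 of the deposit it receives, so Bank 3 receives 81.44·0.7950^2 and lends 81.44·0.7950^3 ≈ 40.9203 million.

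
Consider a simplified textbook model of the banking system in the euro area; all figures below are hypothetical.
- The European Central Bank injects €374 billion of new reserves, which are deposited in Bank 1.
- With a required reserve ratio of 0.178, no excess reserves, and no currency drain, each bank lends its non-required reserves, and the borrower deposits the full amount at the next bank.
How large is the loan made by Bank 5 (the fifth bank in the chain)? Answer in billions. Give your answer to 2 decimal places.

€140.36 billion

Each bank lends a fraction (1 − rr) = 0.8220 of the deposit it receives, so Bank 5 receives 374·0.8220^4 and lends 374·0.8220^5 ≈ 140.3559 billion.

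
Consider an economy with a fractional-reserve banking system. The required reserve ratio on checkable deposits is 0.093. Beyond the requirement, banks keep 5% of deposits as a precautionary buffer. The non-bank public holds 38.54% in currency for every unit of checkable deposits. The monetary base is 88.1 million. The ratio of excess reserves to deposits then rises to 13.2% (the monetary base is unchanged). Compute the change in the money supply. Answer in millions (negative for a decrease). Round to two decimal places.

-31.03 million

Initially m₁ = (1 + 0.3854) / (0.093 + 0.05 + 0.3854) ≈ 2.62188, so M₁ = 2.62188 × 88.1 ≈ 230.9876 million.
After the change m₂ = (1 + 0.3854) / (0.093 + 0.132 + 0.3854) ≈ 2.26966, so M₂ = 2.26966 × 88.1 ≈ 199.957 million.
ΔM = M₂ − M₁ = 199.957 − 230.9876 = -31.0306 million.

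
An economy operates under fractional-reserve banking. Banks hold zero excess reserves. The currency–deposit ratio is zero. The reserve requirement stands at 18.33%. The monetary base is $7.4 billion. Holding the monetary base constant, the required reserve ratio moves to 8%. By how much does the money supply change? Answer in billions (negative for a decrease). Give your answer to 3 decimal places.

Initially m₁ = 1 / (0.1833) ≈ 5.45554, so M₁ = 5.45554 × 7.4 ≈ 40.371 billion.
After the change m₂ = 1 / (0.08) = 12.5, so M₂ = 12.5 × 7.4 = 92.5 billion.
ΔM = M₂ − M₁ = 92.5 − 40.371 = 52.129 billion.

$52.129 billion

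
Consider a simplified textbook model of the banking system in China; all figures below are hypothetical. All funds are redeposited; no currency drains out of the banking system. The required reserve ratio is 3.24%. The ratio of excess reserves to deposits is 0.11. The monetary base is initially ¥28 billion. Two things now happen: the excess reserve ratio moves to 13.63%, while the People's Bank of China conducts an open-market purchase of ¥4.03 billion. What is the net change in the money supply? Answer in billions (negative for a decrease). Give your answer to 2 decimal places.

Before: m₁ = 1 / (0.0324 + 0.11) ≈ 7.02247, MB₁ = 28, so M₁ = 7.02247 × 28 ≈ 196.6292 billion.
After: m₂ = 1 / (0.0324 + 0.1363) ≈ 5.92768, MB₂ = 28 + 4.03 = 32.03, so M₂ = 5.92768 × 32.03 ≈ 189.8636 billion.
ΔM = M₂ − M₁ = 189.8636 − 196.6292 = -6.7656 billion.

-6.77 billion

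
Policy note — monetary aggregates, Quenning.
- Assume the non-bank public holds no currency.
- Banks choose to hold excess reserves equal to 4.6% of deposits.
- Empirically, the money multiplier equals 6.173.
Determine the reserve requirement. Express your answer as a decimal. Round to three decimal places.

Using m = 6.173. Since m = (1 + c)/(c + rr + e), the denominator satisfies c + rr + e = (1 + c)/m = (1 + 0) / 6.173 ≈ 0.161996.
With c = 0 and e = 0.046, the reserve requirement is 0.161996 − 0 − 0.046 = 0.115996.

0.116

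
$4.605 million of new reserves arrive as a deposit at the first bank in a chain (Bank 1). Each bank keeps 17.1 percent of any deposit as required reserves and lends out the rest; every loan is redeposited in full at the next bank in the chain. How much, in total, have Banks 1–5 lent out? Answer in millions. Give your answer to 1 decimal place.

Bank i lends (1 − rr)^i of the original deposit: Bank 1 lends 4.605·0.8290 ≈ 3.8175, Bank 2 lends 4.605·0.8290² ≈ 3.1647, and so on.
Summing a geometric series: total = 4.605·[0.8290·(1 − 0.8290^5) / (1 − 0.8290)] ≈ 13.5838 million.

$13.6 million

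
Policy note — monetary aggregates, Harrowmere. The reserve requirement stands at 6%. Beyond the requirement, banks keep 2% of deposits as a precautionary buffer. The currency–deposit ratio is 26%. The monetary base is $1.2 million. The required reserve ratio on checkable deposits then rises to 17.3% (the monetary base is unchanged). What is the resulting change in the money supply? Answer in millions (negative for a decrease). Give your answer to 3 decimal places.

-1.109 million

Initially m₁ = (1 + 0.26) / (0.06 + 0.02 + 0.26) ≈ 3.70588, so M₁ = 3.70588 × 1.2 ≈ 4.4471 million.
After the change m₂ = (1 + 0.26) / (0.173 + 0.02 + 0.26) ≈ 2.78146, so M₂ = 2.78146 × 1.2 ≈ 3.3378 million.
ΔM = M₂ − M₁ = 3.3378 − 4.4471 = -1.1093 million.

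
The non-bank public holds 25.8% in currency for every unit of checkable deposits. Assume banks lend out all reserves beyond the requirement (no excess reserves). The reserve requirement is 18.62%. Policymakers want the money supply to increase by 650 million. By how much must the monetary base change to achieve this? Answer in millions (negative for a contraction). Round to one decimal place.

The money multiplier is m = (1 + c) / (rr + c) = (1 + 0.258) / (0.1862 + 0.258) ≈ 2.83206.
ΔMB = ΔM / m = (+650) / 2.83206 ≈ 229.5149 million.

229.5 million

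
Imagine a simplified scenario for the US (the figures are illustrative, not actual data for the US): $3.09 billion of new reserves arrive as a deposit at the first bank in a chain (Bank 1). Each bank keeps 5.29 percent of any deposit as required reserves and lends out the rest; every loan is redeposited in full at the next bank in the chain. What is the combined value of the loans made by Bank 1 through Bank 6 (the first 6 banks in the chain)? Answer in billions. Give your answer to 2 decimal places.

Bank i lends (1 − rr)^i of the original deposit: Bank 1 lends 3.09·0.9471 ≈ 2.9265, Bank 2 lends 3.09·0.9471² ≈ 2.7717, and so on.
Summing a geometric series: total = 3.09·[0.9471·(1 − 0.9471^6) / (1 − 0.9471)] ≈ 15.3945 billion.

$15.39 billion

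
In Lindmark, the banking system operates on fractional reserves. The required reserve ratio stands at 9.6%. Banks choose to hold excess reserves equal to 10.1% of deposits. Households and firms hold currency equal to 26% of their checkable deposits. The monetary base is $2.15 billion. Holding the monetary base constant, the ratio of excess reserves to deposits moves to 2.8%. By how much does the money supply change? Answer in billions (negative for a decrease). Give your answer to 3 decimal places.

Initially m₁ = (1 + 0.26) / (0.096 + 0.101 + 0.26) ≈ 2.75711, so M₁ = 2.75711 × 2.15 ≈ 5.9278 billion.
After the change m₂ = (1 + 0.26) / (0.096 + 0.028 + 0.26) = 3.28125, so M₂ = 3.28125 × 2.15 ≈ 7.0547 billion.
ΔM = M₂ − M₁ = 7.0547 − 5.9278 = 1.1269 billion.

$1.127 billion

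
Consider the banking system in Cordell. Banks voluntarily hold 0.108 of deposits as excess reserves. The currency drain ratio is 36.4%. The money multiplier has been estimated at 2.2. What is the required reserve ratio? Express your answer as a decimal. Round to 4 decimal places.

0.1480

Using m = 2.2. Since m = (1 + c)/(c + rr + e), the denominator satisfies c + rr + e = (1 + c)/m = (1 + 0.364) / 2.2 = 0.620000.
With c = 0.364 and e = 0.108, the required reserve ratio is 0.620000 − 0.364 − 0.108 = 0.148.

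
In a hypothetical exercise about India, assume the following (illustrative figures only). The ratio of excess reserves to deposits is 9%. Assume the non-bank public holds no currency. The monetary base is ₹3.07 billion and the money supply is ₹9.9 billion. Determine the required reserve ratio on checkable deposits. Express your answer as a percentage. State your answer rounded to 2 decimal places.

Using m = M/MB = 9.9/3.07 ≈ 3.224756. Since m = (1 + c)/(c + rr + e), the denominator satisfies c + rr + e = (1 + c)/m = (1 + 0) / 3.224756 ≈ 0.310101.
With c = 0 and e = 0.09, the required reserve ratio on checkable deposits is 0.310101 − 0 − 0.09 = 0.220101.

22.01%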